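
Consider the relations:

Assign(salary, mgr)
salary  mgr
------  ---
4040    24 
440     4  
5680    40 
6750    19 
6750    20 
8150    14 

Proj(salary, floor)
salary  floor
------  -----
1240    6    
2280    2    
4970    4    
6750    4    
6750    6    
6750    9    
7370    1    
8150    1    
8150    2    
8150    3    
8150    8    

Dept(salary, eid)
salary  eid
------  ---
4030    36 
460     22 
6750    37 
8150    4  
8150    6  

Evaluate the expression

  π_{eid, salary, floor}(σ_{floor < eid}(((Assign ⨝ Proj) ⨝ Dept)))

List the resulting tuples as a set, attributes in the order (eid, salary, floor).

{(37, 6750, 4), (37, 6750, 6), (37, 6750, 9), (4, 8150, 1), (4, 8150, 2), (4, 8150, 3), (6, 8150, 1), (6, 8150, 2), (6, 8150, 3)}

Assign ⋈ Proj (natural join on salary): {(6750, 19, 4), (6750, 19, 6), (6750, 19, 9), (6750, 20, 4), (6750, 20, 6), (6750, 20, 9), (8150, 14, 1), (8150, 14, 2), (8150, 14, 3), (8150, 14, 8)}
(Assign ⨝ Proj) ⋈ Dept (natural join on salary): {(6750, 19, 4, 37), (6750, 19, 6, 37), (6750, 19, 9, 37), (6750, 20, 4, 37), (6750, 20, 6, 37), (6750, 20, 9, 37), (8150, 14, 1, 4), (8150, 14, 1, 6), (8150, 14, 2, 4), (8150, 14, 2, 6), (8150, 14, 3, 4), (8150, 14, 3, 6), (8150, 14, 8, 4), (8150, 14, 8, 6)}
Apply σ_{floor < eid}; surviving tuples: {(6750, 19, 4, 37), (6750, 19, 6, 37), (6750, 19, 9, 37), (6750, 20, 4, 37), (6750, 20, 6, 37), (6750, 20, 9, 37), (8150, 14, 1, 4), (8150, 14, 1, 6), (8150, 14, 2, 4), (8150, 14, 2, 6), (8150, 14, 3, 4), (8150, 14, 3, 6)}
Projecting to eid, salary, floor (3 duplicate(s) eliminated): {(37, 6750, 4), (37, 6750, 6), (37, 6750, 9), (4, 8150, 1), (4, 8150, 2), (4, 8150, 3), (6, 8150, 1), (6, 8150, 2), (6, 8150, 3)}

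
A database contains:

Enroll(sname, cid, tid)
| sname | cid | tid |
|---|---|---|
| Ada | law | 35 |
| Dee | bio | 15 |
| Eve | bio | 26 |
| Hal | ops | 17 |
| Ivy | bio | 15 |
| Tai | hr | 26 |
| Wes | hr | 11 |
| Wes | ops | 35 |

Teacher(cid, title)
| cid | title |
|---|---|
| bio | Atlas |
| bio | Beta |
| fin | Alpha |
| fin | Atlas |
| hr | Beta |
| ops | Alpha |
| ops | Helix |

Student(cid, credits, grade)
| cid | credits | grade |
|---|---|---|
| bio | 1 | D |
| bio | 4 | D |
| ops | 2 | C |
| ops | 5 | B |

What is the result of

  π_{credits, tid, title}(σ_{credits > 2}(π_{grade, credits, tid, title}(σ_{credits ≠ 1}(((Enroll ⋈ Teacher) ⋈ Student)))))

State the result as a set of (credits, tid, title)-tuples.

{(4, 15, Atlas), (4, 15, Beta), (4, 26, Atlas), (4, 26, Beta), (5, 17, Alpha), (5, 17, Helix), (5, 35, Alpha), (5, 35, Helix)}

Natural join on cid: {(Dee, bio, 15, Atlas), (Dee, bio, 15, Beta), (Eve, bio, 26, Atlas), (Eve, bio, 26, Beta), (Hal, ops, 17, Alpha), (Hal, ops, 17, Helix), (Ivy, bio, 15, Atlas), (Ivy, bio, 15, Beta), (Tai, hr, 26, Beta), (Wes, hr, 11, Beta), (Wes, ops, 35, Alpha), (Wes, ops, 35, Helix)}
Natural join on cid: {(Dee, bio, 15, Atlas, 1, D), (Dee, bio, 15, Atlas, 4, D), (Dee, bio, 15, Beta, 1, D), (Dee, bio, 15, Beta, 4, D), (Eve, bio, 26, Atlas, 1, D), (Eve, bio, 26, Atlas, 4, D), (Eve, bio, 26, Beta, 1, D), (Eve, bio, 26, Beta, 4, D), (Hal, ops, 17, Alpha, 2, C), (Hal, ops, 17, Alpha, 5, B), (Hal, ops, 17, Helix, 2, C), (Hal, ops, 17, Helix, 5, B), (Ivy, bio, 15, Atlas, 1, D), (Ivy, bio, 15, Atlas, 4, D), (Ivy, bio, 15, Beta, 1, D), (Ivy, bio, 15, Beta, 4, D), (Wes, ops, 35, Alpha, 2, C), (Wes, ops, 35, Alpha, 5, B), (Wes, ops, 35, Helix, 2, C), (Wes, ops, 35, Helix, 5, B)}
Selection credits ≠ 1: {(Dee, bio, 15, Atlas, 4, D), (Dee, bio, 15, Beta, 4, D), (Eve, bio, 26, Atlas, 4, D), (Eve, bio, 26, Beta, 4, D), (Hal, ops, 17, Alpha, 2, C), (Hal, ops, 17, Alpha, 5, B), (Hal, ops, 17, Helix, 2, C), (Hal, ops, 17, Helix, 5, B), (Ivy, bio, 15, Atlas, 4, D), (Ivy, bio, 15, Beta, 4, D), (Wes, ops, 35, Alpha, 2, C), (Wes, ops, 35, Alpha, 5, B), (Wes, ops, 35, Helix, 2, C), (Wes, ops, 35, Helix, 5, B)}
Keep only column(s) grade, credits, tid, title (2 duplicate(s) eliminated): {(B, 5, 17, Alpha), (B, 5, 17, Helix), (B, 5, 35, Alpha), (B, 5, 35, Helix), (C, 2, 17, Alpha), (C, 2, 17, Helix), (C, 2, 35, Alpha), (C, 2, 35, Helix), (D, 4, 15, Atlas), (D, 4, 15, Beta), (D, 4, 26, Atlas), (D, 4, 26, Beta)}
Selection credits > 2: {(B, 5, 17, Alpha), (B, 5, 17, Helix), (B, 5, 35, Alpha), (B, 5, 35, Helix), (D, 4, 15, Atlas), (D, 4, 15, Beta), (D, 4, 26, Atlas), (D, 4, 26, Beta)}
Keep only column(s) credits, tid, title: {(4, 15, Atlas), (4, 15, Beta), (4, 26, Atlas), (4, 26, Beta), (5, 17, Alpha), (5, 17, Helix), (5, 35, Alpha), (5, 35, Helix)}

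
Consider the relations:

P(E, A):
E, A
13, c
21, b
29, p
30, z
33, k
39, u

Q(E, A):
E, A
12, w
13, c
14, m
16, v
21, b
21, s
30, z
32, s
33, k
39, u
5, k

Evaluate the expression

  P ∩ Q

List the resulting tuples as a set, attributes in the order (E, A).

{(13, c), (21, b), (30, z), (33, k), (39, u)}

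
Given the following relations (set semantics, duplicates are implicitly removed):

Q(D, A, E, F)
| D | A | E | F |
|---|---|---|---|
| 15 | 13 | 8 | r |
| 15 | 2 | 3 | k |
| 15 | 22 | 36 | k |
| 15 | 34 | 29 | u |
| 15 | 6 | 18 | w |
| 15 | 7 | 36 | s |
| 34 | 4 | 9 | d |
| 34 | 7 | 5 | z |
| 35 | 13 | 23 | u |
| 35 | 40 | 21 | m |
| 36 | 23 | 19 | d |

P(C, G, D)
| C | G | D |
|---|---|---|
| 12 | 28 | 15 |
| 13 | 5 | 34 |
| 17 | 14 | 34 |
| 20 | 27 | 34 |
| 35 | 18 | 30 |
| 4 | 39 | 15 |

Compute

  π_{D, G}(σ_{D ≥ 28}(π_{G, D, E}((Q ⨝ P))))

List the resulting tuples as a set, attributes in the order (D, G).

{(34, 14), (34, 27), (34, 5)}

Q ⋈ P (natural join on D): {(15, 13, 8, r, 12, 28), (15, 13, 8, r, 4, 39), (15, 2, 3, k, 12, 28), (15, 2, 3, k, 4, 39), (15, 22, 36, k, 12, 28), (15, 22, 36, k, 4, 39), (15, 34, 29, u, 12, 28), (15, 34, 29, u, 4, 39), (15, 6, 18, w, 12, 28), (15, 6, 18, w, 4, 39), (15, 7, 36, s, 12, 28), (15, 7, 36, s, 4, 39), (34, 4, 9, d, 13, 5), (34, 4, 9, d, 17, 14), (34, 4, 9, d, 20, 27), (34, 7, 5, z, 13, 5), (34, 7, 5, z, 17, 14), (34, 7, 5, z, 20, 27)}
π_{G, D, E} gives {(14, 34, 5), (14, 34, 9), (27, 34, 5), (27, 34, 9), (28, 15, 18), (28, 15, 29), (28, 15, 3), (28, 15, 36), (28, 15, 8), (39, 15, 18), (39, 15, 29), (39, 15, 3), (39, 15, 36), (39, 15, 8), (5, 34, 5), (5, 34, 9)} (2 duplicate(s) eliminated).
Filtering on D ≥ 28 leaves {(14, 34, 5), (14, 34, 9), (27, 34, 5), (27, 34, 9), (5, 34, 5), (5, 34, 9)}.
π_{D, G} gives {(34, 14), (34, 27), (34, 5)} (3 duplicate(s) eliminated).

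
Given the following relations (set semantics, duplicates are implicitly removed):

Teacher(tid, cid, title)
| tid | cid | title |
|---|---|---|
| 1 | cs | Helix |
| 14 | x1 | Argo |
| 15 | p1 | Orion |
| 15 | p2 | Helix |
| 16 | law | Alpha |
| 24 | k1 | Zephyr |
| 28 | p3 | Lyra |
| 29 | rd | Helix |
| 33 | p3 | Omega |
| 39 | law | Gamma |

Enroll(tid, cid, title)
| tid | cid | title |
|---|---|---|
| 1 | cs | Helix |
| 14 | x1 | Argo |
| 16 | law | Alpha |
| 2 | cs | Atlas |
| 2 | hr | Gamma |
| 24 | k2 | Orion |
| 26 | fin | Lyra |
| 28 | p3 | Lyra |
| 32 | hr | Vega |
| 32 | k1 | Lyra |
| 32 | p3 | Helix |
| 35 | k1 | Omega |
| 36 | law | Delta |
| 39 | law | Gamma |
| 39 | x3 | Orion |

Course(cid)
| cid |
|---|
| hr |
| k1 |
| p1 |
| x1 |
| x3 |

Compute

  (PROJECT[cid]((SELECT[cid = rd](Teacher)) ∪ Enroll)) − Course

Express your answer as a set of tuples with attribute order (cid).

{cs, fin, k2, law, p3, rd}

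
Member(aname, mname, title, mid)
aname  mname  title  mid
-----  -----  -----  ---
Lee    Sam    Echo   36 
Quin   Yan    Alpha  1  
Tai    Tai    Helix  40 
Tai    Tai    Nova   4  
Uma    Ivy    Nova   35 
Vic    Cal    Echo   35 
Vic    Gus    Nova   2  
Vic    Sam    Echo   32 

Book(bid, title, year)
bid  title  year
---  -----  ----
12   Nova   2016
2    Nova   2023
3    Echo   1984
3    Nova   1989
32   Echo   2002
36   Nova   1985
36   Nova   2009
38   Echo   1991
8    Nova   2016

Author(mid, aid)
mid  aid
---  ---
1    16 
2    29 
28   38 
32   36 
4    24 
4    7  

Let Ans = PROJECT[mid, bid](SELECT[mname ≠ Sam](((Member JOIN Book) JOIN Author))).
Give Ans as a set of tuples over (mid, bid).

{(2, 12), (2, 2), (2, 3), (2, 36), (2, 8), (4, 12), (4, 2), (4, 3), (4, 36), (4, 8)}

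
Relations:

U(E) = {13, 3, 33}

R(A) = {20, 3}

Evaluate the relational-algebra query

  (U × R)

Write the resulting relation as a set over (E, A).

{(13, 20), (13, 3), (3, 20), (3, 3), (33, 20), (33, 3)}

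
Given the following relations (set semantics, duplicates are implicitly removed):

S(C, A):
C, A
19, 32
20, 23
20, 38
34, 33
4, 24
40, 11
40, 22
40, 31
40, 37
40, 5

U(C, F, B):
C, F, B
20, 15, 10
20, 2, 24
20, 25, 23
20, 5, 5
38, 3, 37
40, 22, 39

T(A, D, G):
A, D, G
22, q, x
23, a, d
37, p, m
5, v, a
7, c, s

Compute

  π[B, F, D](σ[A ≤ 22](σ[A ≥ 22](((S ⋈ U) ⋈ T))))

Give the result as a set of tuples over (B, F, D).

{(39, 22, q)}

S ⋈ U (natural join on C): {(20, 23, 15, 10), (20, 23, 2, 24), (20, 23, 25, 23), (20, 23, 5, 5), (20, 38, 15, 10), (20, 38, 2, 24), (20, 38, 25, 23), (20, 38, 5, 5), (40, 11, 22, 39), (40, 22, 22, 39), (40, 31, 22, 39), (40, 37, 22, 39), (40, 5, 22, 39)}
(S ⋈ U) ⋈ T (natural join on A): {(20, 23, 15, 10, a, d), (20, 23, 2, 24, a, d), (20, 23, 25, 23, a, d), (20, 23, 5, 5, a, d), (40, 22, 22, 39, q, x), (40, 37, 22, 39, p, m), (40, 5, 22, 39, v, a)}
Apply σ_{A ≥ 22}; surviving tuples: {(20, 23, 15, 10, a, d), (20, 23, 2, 24, a, d), (20, 23, 25, 23, a, d), (20, 23, 5, 5, a, d), (40, 22, 22, 39, q, x), (40, 37, 22, 39, p, m)}
Apply σ_{A ≤ 22}; surviving tuples: {(40, 22, 22, 39, q, x)}
π[B, F, D]: project onto (B, F, D) → {(39, 22, q)}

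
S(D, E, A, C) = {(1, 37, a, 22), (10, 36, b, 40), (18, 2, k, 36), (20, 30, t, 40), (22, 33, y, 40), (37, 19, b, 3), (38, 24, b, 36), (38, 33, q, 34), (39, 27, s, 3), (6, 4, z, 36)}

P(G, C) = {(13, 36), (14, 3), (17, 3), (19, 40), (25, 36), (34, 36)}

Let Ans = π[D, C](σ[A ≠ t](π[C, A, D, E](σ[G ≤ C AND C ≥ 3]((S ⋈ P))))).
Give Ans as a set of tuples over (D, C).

{(10, 40), (18, 36), (22, 40), (38, 36), (6, 36)}

Natural join on C: {(10, 36, b, 40, 19), (18, 2, k, 36, 13), (18, 2, k, 36, 25), (18, 2, k, 36, 34), (20, 30, t, 40, 19), (22, 33, y, 40, 19), (37, 19, b, 3, 14), (37, 19, b, 3, 17), (38, 24, b, 36, 13), (38, 24, b, 36, 25), (38, 24, b, 36, 34), (39, 27, s, 3, 14), (39, 27, s, 3, 17), (6, 4, z, 36, 13), (6, 4, z, 36, 25), (6, 4, z, 36, 34)}
Filtering on G ≤ C AND C ≥ 3 leaves {(10, 36, b, 40, 19), (18, 2, k, 36, 13), (18, 2, k, 36, 25), (18, 2, k, 36, 34), (20, 30, t, 40, 19), (22, 33, y, 40, 19), (38, 24, b, 36, 13), (38, 24, b, 36, 25), (38, 24, b, 36, 34), (6, 4, z, 36, 13), (6, 4, z, 36, 25), (6, 4, z, 36, 34)}.
π_{C, A, D, E} gives {(36, b, 38, 24), (36, k, 18, 2), (36, z, 6, 4), (40, b, 10, 36), (40, t, 20, 30), (40, y, 22, 33)} (6 duplicate(s) eliminated).
Filtering on A ≠ t leaves {(36, b, 38, 24), (36, k, 18, 2), (36, z, 6, 4), (40, b, 10, 36), (40, y, 22, 33)}.
π_{D, C} gives {(10, 40), (18, 36), (22, 40), (38, 36), (6, 36)}.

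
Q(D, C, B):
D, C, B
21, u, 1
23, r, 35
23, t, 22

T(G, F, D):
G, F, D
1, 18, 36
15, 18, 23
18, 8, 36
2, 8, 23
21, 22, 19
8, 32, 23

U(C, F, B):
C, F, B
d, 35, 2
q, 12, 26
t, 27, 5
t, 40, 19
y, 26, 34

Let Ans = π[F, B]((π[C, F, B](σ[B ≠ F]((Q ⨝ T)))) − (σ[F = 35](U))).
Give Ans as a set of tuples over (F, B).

{(18, 22), (18, 35), (32, 22), (32, 35), (8, 22), (8, 35)}

Q ⋈ T (natural join on D): {(23, r, 35, 15, 18), (23, r, 35, 2, 8), (23, r, 35, 8, 32), (23, t, 22, 15, 18), (23, t, 22, 2, 8), (23, t, 22, 8, 32)}
σ[B ≠ F]: keep tuples satisfying B ≠ F → {(23, r, 35, 15, 18), (23, r, 35, 2, 8), (23, r, 35, 8, 32), (23, t, 22, 15, 18), (23, t, 22, 2, 8), (23, t, 22, 8, 32)}
Keep only column(s) C, F, B: {(r, 18, 35), (r, 32, 35), (r, 8, 35), (t, 18, 22), (t, 32, 22), (t, 8, 22)}
σ[F = 35]: keep tuples satisfying F = 35 → {(d, 35, 2)}
Set difference of the two operands is {(r, 18, 35), (r, 32, 35), (r, 8, 35), (t, 18, 22), (t, 32, 22), (t, 8, 22)}.
Keep only column(s) F, B: {(18, 22), (18, 35), (32, 22), (32, 35), (8, 22), (8, 35)}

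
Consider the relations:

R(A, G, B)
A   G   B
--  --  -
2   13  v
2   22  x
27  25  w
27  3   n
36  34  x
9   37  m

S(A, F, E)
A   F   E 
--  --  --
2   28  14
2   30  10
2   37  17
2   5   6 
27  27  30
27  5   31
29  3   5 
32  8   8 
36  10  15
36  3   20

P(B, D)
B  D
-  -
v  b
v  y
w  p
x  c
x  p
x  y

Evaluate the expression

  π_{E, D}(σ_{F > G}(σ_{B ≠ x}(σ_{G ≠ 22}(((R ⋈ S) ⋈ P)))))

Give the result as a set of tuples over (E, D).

{(10, b), (10, y), (14, b), (14, y), (17, b), (17, y), (30, p)}

Natural join on A: {(2, 13, v, 28, 14), (2, 13, v, 30, 10), (2, 13, v, 37, 17), (2, 13, v, 5, 6), (2, 22, x, 28, 14), (2, 22, x, 30, 10), (2, 22, x, 37, 17), (2, 22, x, 5, 6), (27, 25, w, 27, 30), (27, 25, w, 5, 31), (27, 3, n, 27, 30), (27, 3, n, 5, 31), (36, 34, x, 10, 15), (36, 34, x, 3, 20)}
Natural join on B: {(2, 13, v, 28, 14, b), (2, 13, v, 28, 14, y), (2, 13, v, 30, 10, b), (2, 13, v, 30, 10, y), (2, 13, v, 37, 17, b), (2, 13, v, 37, 17, y), (2, 13, v, 5, 6, b), (2, 13, v, 5, 6, y), (2, 22, x, 28, 14, c), (2, 22, x, 28, 14, p), (2, 22, x, 28, 14, y), (2, 22, x, 30, 10, c), (2, 22, x, 30, 10, p), (2, 22, x, 30, 10, y), (2, 22, x, 37, 17, c), (2, 22, x, 37, 17, p), (2, 22, x, 37, 17, y), (2, 22, x, 5, 6, c), (2, 22, x, 5, 6, p), (2, 22, x, 5, 6, y), (27, 25, w, 27, 30, p), (27, 25, w, 5, 31, p), (36, 34, x, 10, 15, c), (36, 34, x, 10, 15, p), (36, 34, x, 10, 15, y), (36, 34, x, 3, 20, c), (36, 34, x, 3, 20, p), (36, 34, x, 3, 20, y)}
Selection G ≠ 22: {(2, 13, v, 28, 14, b), (2, 13, v, 28, 14, y), (2, 13, v, 30, 10, b), (2, 13, v, 30, 10, y), (2, 13, v, 37, 17, b), (2, 13, v, 37, 17, y), (2, 13, v, 5, 6, b), (2, 13, v, 5, 6, y), (27, 25, w, 27, 30, p), (27, 25, w, 5, 31, p), (36, 34, x, 10, 15, c), (36, 34, x, 10, 15, p), (36, 34, x, 10, 15, y), (36, 34, x, 3, 20, c), (36, 34, x, 3, 20, p), (36, 34, x, 3, 20, y)}
Selection B ≠ x: {(2, 13, v, 28, 14, b), (2, 13, v, 28, 14, y), (2, 13, v, 30, 10, b), (2, 13, v, 30, 10, y), (2, 13, v, 37, 17, b), (2, 13, v, 37, 17, y), (2, 13, v, 5, 6, b), (2, 13, v, 5, 6, y), (27, 25, w, 27, 30, p), (27, 25, w, 5, 31, p)}
Selection F > G: {(2, 13, v, 28, 14, b), (2, 13, v, 28, 14, y), (2, 13, v, 30, 10, b), (2, 13, v, 30, 10, y), (2, 13, v, 37, 17, b), (2, 13, v, 37, 17, y), (27, 25, w, 27, 30, p)}
Projecting to E, D: {(10, b), (10, y), (14, b), (14, y), (17, b), (17, y), (30, p)}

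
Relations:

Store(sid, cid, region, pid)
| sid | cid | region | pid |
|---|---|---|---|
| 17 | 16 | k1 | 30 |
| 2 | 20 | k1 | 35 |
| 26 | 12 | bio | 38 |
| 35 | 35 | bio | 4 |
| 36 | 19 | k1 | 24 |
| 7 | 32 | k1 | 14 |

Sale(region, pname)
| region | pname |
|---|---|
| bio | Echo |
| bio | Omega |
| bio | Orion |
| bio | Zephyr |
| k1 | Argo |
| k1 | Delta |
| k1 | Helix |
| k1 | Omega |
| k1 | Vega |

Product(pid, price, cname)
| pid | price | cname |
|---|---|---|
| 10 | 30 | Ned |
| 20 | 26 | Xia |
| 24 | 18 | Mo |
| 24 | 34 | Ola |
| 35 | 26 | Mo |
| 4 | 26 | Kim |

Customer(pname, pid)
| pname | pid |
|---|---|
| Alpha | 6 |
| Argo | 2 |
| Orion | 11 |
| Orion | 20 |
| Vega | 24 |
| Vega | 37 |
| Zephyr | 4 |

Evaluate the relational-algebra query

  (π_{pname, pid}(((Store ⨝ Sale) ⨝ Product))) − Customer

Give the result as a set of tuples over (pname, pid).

{(Argo, 24), (Argo, 35), (Delta, 24), (Delta, 35), (Echo, 4), (Helix, 24), (Helix, 35), (Omega, 24), (Omega, 35), (Omega, 4), (Orion, 4), (Vega, 35)}

Joining Store and Sale on region yields {(17, 16, k1, 30, Argo), (17, 16, k1, 30, Delta), (17, 16, k1, 30, Helix), (17, 16, k1, 30, Omega), (17, 16, k1, 30, Vega), (2, 20, k1, 35, Argo), (2, 20, k1, 35, Delta), (2, 20, k1, 35, Helix), (2, 20, k1, 35, Omega), (2, 20, k1, 35, Vega), (26, 12, bio, 38, Echo), (26, 12, bio, 38, Omega), (26, 12, bio, 38, Orion), (26, 12, bio, 38, Zephyr), (35, 35, bio, 4, Echo), (35, 35, bio, 4, Omega), (35, 35, bio, 4, Orion), (35, 35, bio, 4, Zephyr), (36, 19, k1, 24, Argo), (36, 19, k1, 24, Delta), (36, 19, k1, 24, Helix), (36, 19, k1, 24, Omega), (36, 19, k1, 24, Vega), (7, 32, k1, 14, Argo), (7, 32, k1, 14, Delta), (7, 32, k1, 14, Helix), (7, 32, k1, 14, Omega), (7, 32, k1, 14, Vega)}.
Joining (Store ⨝ Sale) and Product on pid yields {(2, 20, k1, 35, Argo, 26, Mo), (2, 20, k1, 35, Delta, 26, Mo), (2, 20, k1, 35, Helix, 26, Mo), (2, 20, k1, 35, Omega, 26, Mo), (2, 20, k1, 35, Vega, 26, Mo), (35, 35, bio, 4, Echo, 26, Kim), (35, 35, bio, 4, Omega, 26, Kim), (35, 35, bio, 4, Orion, 26, Kim), (35, 35, bio, 4, Zephyr, 26, Kim), (36, 19, k1, 24, Argo, 18, Mo), (36, 19, k1, 24, Argo, 34, Ola), (36, 19, k1, 24, Delta, 18, Mo), (36, 19, k1, 24, Delta, 34, Ola), (36, 19, k1, 24, Helix, 18, Mo), (36, 19, k1, 24, Helix, 34, Ola), (36, 19, k1, 24, Omega, 18, Mo), (36, 19, k1, 24, Omega, 34, Ola), (36, 19, k1, 24, Vega, 18, Mo), (36, 19, k1, 24, Vega, 34, Ola)}.
π_{pname, pid} gives {(Argo, 24), (Argo, 35), (Delta, 24), (Delta, 35), (Echo, 4), (Helix, 24), (Helix, 35), (Omega, 24), (Omega, 35), (Omega, 4), (Orion, 4), (Vega, 24), (Vega, 35), (Zephyr, 4)} (5 duplicate(s) eliminated).
Taking the difference: {(Argo, 24), (Argo, 35), (Delta, 24), (Delta, 35), (Echo, 4), (Helix, 24), (Helix, 35), (Omega, 24), (Omega, 35), (Omega, 4), (Orion, 4), (Vega, 35)}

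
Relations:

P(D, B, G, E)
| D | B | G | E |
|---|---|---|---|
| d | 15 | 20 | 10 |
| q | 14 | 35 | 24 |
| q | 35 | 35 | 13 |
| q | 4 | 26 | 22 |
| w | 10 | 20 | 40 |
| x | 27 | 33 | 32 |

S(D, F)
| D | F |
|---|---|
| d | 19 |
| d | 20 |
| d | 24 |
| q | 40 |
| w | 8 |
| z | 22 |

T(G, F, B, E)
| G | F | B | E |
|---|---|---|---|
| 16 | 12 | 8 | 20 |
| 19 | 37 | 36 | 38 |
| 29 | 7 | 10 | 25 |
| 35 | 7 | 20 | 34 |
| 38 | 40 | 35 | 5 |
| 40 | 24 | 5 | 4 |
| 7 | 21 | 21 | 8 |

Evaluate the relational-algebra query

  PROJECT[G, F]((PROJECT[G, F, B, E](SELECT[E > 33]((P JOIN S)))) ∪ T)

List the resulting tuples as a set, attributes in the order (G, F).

{(16, 12), (19, 37), (20, 8), (29, 7), (35, 7), (38, 40), (40, 24), (7, 21)}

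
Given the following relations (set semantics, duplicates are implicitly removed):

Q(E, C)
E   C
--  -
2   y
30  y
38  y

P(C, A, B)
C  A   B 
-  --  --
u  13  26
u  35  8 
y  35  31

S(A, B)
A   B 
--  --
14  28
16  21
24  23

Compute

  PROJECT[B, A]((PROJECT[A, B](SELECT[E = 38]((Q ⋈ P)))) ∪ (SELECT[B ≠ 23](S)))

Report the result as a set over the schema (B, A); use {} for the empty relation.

{(21, 16), (28, 14), (31, 35)}

Natural join on C: {(2, y, 35, 31), (30, y, 35, 31), (38, y, 35, 31)}
Filtering on E = 38 leaves {(38, y, 35, 31)}.
π[A, B]: project onto (A, B) → {(35, 31)}
Filtering on B ≠ 23 leaves {(14, 28), (16, 21)}.
Taking the union: {(14, 28), (16, 21), (35, 31)}
π[B, A]: project onto (B, A) → {(21, 16), (28, 14), (31, 35)}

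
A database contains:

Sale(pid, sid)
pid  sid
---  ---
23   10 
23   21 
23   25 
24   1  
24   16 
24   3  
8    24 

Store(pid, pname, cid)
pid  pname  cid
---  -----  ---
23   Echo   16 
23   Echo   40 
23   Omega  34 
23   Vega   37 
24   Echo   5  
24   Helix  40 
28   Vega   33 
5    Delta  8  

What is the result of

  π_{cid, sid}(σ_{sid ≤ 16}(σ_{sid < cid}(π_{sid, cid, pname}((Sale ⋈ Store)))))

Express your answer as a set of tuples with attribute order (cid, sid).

{(16, 10), (34, 10), (37, 10), (40, 1), (40, 10), (40, 16), (40, 3), (5, 1), (5, 3)}

Sale ⋈ Store (natural join on pid): {(23, 10, Echo, 16), (23, 10, Echo, 40), (23, 10, Omega, 34), (23, 10, Vega, 37), (23, 21, Echo, 16), (23, 21, Echo, 40), (23, 21, Omega, 34), (23, 21, Vega, 37), (23, 25, Echo, 16), (23, 25, Echo, 40), (23, 25, Omega, 34), (23, 25, Vega, 37), (24, 1, Echo, 5), (24, 1, Helix, 40), (24, 16, Echo, 5), (24, 16, Helix, 40), (24, 3, Echo, 5), (24, 3, Helix, 40)}
Projecting to sid, cid, pname: {(1, 40, Helix), (1, 5, Echo), (10, 16, Echo), (10, 34, Omega), (10, 37, Vega), (10, 40, Echo), (16, 40, Helix), (16, 5, Echo), (21, 16, Echo), (21, 34, Omega), (21, 37, Vega), (21, 40, Echo), (25, 16, Echo), (25, 34, Omega), (25, 37, Vega), (25, 40, Echo), (3, 40, Helix), (3, 5, Echo)}
Selection sid < cid: {(1, 40, Helix), (1, 5, Echo), (10, 16, Echo), (10, 34, Omega), (10, 37, Vega), (10, 40, Echo), (16, 40, Helix), (21, 34, Omega), (21, 37, Vega), (21, 40, Echo), (25, 34, Omega), (25, 37, Vega), (25, 40, Echo), (3, 40, Helix), (3, 5, Echo)}
Selection sid ≤ 16: {(1, 40, Helix), (1, 5, Echo), (10, 16, Echo), (10, 34, Omega), (10, 37, Vega), (10, 40, Echo), (16, 40, Helix), (3, 40, Helix), (3, 5, Echo)}
Projecting to cid, sid: {(16, 10), (34, 10), (37, 10), (40, 1), (40, 10), (40, 16), (40, 3), (5, 1), (5, 3)}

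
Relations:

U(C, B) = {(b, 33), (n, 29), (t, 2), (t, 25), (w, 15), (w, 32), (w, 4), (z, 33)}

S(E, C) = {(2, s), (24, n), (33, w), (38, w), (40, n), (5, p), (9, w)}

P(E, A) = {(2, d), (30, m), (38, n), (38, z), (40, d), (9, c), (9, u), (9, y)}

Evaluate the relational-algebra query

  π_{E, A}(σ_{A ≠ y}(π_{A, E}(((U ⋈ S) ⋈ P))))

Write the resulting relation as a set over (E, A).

{(38, n), (38, z), (40, d), (9, c), (9, u)}

Joining U and S on C yields {(n, 29, 24), (n, 29, 40), (w, 15, 33), (w, 15, 38), (w, 15, 9), (w, 32, 33), (w, 32, 38), (w, 32, 9), (w, 4, 33), (w, 4, 38), (w, 4, 9)}.
Joining (U ⋈ S) and P on E yields {(n, 29, 40, d), (w, 15, 38, n), (w, 15, 38, z), (w, 15, 9, c), (w, 15, 9, u), (w, 15, 9, y), (w, 32, 38, n), (w, 32, 38, z), (w, 32, 9, c), (w, 32, 9, u), (w, 32, 9, y), (w, 4, 38, n), (w, 4, 38, z), (w, 4, 9, c), (w, 4, 9, u), (w, 4, 9, y)}.
π_{A, E} gives {(c, 9), (d, 40), (n, 38), (u, 9), (y, 9), (z, 38)} (10 duplicate(s) eliminated).
σ[A ≠ y]: keep tuples satisfying A ≠ y → {(c, 9), (d, 40), (n, 38), (u, 9), (z, 38)}
π_{E, A} gives {(38, n), (38, z), (40, d), (9, c), (9, u)}.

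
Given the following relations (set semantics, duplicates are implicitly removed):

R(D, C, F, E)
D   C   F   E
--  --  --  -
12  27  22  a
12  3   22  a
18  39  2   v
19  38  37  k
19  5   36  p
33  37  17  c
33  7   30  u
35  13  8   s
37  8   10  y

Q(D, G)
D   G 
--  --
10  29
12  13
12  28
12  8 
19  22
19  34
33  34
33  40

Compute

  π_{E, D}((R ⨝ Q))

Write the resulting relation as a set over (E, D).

Natural join on D: {(12, 27, 22, a, 13), (12, 27, 22, a, 28), (12, 27, 22, a, 8), (12, 3, 22, a, 13), (12, 3, 22, a, 28), (12, 3, 22, a, 8), (19, 38, 37, k, 22), (19, 38, 37, k, 34), (19, 5, 36, p, 22), (19, 5, 36, p, 34), (33, 37, 17, c, 34), (33, 37, 17, c, 40), (33, 7, 30, u, 34), (33, 7, 30, u, 40)}
π[E, D]: project onto (E, D) (9 duplicate(s) eliminated) → {(a, 12), (c, 33), (k, 19), (p, 19), (u, 33)}

{(a, 12), (c, 33), (k, 19), (p, 19), (u, 33)}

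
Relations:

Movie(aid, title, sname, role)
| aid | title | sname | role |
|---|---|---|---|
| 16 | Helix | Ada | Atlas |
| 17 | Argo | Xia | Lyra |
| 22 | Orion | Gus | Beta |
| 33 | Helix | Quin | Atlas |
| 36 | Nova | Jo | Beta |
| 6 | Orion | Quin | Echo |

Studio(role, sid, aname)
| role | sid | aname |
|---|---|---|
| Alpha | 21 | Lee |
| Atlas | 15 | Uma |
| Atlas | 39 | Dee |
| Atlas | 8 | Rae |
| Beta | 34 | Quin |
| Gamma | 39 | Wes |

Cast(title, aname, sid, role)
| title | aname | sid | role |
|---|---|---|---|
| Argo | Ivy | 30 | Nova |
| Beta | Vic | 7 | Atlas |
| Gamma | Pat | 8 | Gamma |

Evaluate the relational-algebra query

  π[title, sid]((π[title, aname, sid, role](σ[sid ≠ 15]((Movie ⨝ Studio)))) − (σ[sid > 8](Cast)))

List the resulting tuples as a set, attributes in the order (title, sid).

{(Helix, 39), (Helix, 8), (Nova, 34), (Orion, 34)}

Joining Movie and Studio on role yields {(16, Helix, Ada, Atlas, 15, Uma), (16, Helix, Ada, Atlas, 39, Dee), (16, Helix, Ada, Atlas, 8, Rae), (22, Orion, Gus, Beta, 34, Quin), (33, Helix, Quin, Atlas, 15, Uma), (33, Helix, Quin, Atlas, 39, Dee), (33, Helix, Quin, Atlas, 8, Rae), (36, Nova, Jo, Beta, 34, Quin)}.
Apply σ_{sid ≠ 15}; surviving tuples: {(16, Helix, Ada, Atlas, 39, Dee), (16, Helix, Ada, Atlas, 8, Rae), (22, Orion, Gus, Beta, 34, Quin), (33, Helix, Quin, Atlas, 39, Dee), (33, Helix, Quin, Atlas, 8, Rae), (36, Nova, Jo, Beta, 34, Quin)}
π[title, aname, sid, role]: project onto (title, aname, sid, role) (2 duplicate(s) eliminated) → {(Helix, Dee, 39, Atlas), (Helix, Rae, 8, Atlas), (Nova, Quin, 34, Beta), (Orion, Quin, 34, Beta)}
Apply σ_{sid > 8}; surviving tuples: {(Argo, Ivy, 30, Nova)}
Difference: {(Helix, Dee, 39, Atlas), (Helix, Rae, 8, Atlas), (Nova, Quin, 34, Beta), (Orion, Quin, 34, Beta)} with {(Argo, Ivy, 30, Nova)} → {(Helix, Dee, 39, Atlas), (Helix, Rae, 8, Atlas), (Nova, Quin, 34, Beta), (Orion, Quin, 34, Beta)}
π[title, sid]: project onto (title, sid) → {(Helix, 39), (Helix, 8), (Nova, 34), (Orion, 34)}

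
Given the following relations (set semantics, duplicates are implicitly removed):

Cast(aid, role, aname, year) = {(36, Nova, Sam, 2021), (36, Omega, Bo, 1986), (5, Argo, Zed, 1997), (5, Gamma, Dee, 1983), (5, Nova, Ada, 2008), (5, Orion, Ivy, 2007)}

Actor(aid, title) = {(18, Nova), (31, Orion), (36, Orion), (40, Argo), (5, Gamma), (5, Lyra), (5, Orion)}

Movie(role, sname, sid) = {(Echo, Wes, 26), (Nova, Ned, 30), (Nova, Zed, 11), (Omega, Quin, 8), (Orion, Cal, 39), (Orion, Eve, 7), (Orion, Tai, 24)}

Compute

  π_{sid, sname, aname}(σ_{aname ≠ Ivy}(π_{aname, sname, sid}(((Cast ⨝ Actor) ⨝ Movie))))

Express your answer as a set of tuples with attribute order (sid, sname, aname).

{(11, Zed, Ada), (11, Zed, Sam), (30, Ned, Ada), (30, Ned, Sam), (8, Quin, Bo)}

Natural join on aid: {(36, Nova, Sam, 2021, Orion), (36, Omega, Bo, 1986, Orion), (5, Argo, Zed, 1997, Gamma), (5, Argo, Zed, 1997, Lyra), (5, Argo, Zed, 1997, Orion), (5, Gamma, Dee, 1983, Gamma), (5, Gamma, Dee, 1983, Lyra), (5, Gamma, Dee, 1983, Orion), (5, Nova, Ada, 2008, Gamma), (5, Nova, Ada, 2008, Lyra), (5, Nova, Ada, 2008, Orion), (5, Orion, Ivy, 2007, Gamma), (5, Orion, Ivy, 2007, Lyra), (5, Orion, Ivy, 2007, Orion)}
Natural join on role: {(36, Nova, Sam, 2021, Orion, Ned, 30), (36, Nova, Sam, 2021, Orion, Zed, 11), (36, Omega, Bo, 1986, Orion, Quin, 8), (5, Nova, Ada, 2008, Gamma, Ned, 30), (5, Nova, Ada, 2008, Gamma, Zed, 11), (5, Nova, Ada, 2008, Lyra, Ned, 30), (5, Nova, Ada, 2008, Lyra, Zed, 11), (5, Nova, Ada, 2008, Orion, Ned, 30), (5, Nova, Ada, 2008, Orion, Zed, 11), (5, Orion, Ivy, 2007, Gamma, Cal, 39), (5, Orion, Ivy, 2007, Gamma, Eve, 7), (5, Orion, Ivy, 2007, Gamma, Tai, 24), (5, Orion, Ivy, 2007, Lyra, Cal, 39), (5, Orion, Ivy, 2007, Lyra, Eve, 7), (5, Orion, Ivy, 2007, Lyra, Tai, 24), (5, Orion, Ivy, 2007, Orion, Cal, 39), (5, Orion, Ivy, 2007, Orion, Eve, 7), (5, Orion, Ivy, 2007, Orion, Tai, 24)}
Projecting to aname, sname, sid (10 duplicate(s) eliminated): {(Ada, Ned, 30), (Ada, Zed, 11), (Bo, Quin, 8), (Ivy, Cal, 39), (Ivy, Eve, 7), (Ivy, Tai, 24), (Sam, Ned, 30), (Sam, Zed, 11)}
Apply σ_{aname ≠ Ivy}; surviving tuples: {(Ada, Ned, 30), (Ada, Zed, 11), (Bo, Quin, 8), (Sam, Ned, 30), (Sam, Zed, 11)}
Projecting to sid, sname, aname: {(11, Zed, Ada), (11, Zed, Sam), (30, Ned, Ada), (30, Ned, Sam), (8, Quin, Bo)}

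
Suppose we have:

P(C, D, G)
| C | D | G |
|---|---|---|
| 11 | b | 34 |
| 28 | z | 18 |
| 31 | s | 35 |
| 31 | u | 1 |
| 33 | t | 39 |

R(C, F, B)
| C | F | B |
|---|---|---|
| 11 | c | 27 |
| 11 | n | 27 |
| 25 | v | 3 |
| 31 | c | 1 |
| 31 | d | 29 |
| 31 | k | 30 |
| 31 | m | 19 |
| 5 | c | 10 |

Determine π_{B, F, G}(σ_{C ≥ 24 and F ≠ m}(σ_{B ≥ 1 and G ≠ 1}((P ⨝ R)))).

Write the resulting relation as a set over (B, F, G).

{(1, c, 35), (29, d, 35), (30, k, 35)}

Joining P and R on C yields {(11, b, 34, c, 27), (11, b, 34, n, 27), (31, s, 35, c, 1), (31, s, 35, d, 29), (31, s, 35, k, 30), (31, s, 35, m, 19), (31, u, 1, c, 1), (31, u, 1, d, 29), (31, u, 1, k, 30), (31, u, 1, m, 19)}.
σ[B ≥ 1 and G ≠ 1]: keep tuples satisfying B ≥ 1 and G ≠ 1 → {(11, b, 34, c, 27), (11, b, 34, n, 27), (31, s, 35, c, 1), (31, s, 35, d, 29), (31, s, 35, k, 30), (31, s, 35, m, 19)}
σ[C ≥ 24 and F ≠ m]: keep tuples satisfying C ≥ 24 and F ≠ m → {(31, s, 35, c, 1), (31, s, 35, d, 29), (31, s, 35, k, 30)}
Projecting to B, F, G: {(1, c, 35), (29, d, 35), (30, k, 35)}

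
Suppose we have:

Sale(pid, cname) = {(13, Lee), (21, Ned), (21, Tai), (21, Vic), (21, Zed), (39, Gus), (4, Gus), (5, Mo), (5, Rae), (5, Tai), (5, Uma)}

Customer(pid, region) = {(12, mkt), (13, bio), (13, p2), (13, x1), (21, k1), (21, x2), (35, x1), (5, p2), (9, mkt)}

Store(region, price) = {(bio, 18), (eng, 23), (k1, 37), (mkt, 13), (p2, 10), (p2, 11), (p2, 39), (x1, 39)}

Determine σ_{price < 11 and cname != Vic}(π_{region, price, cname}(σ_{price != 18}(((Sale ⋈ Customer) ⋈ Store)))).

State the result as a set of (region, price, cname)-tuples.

{(p2, 10, Lee), (p2, 10, Mo), (p2, 10, Rae), (p2, 10, Tai), (p2, 10, Uma)}

Natural join on pid: {(13, Lee, bio), (13, Lee, p2), (13, Lee, x1), (21, Ned, k1), (21, Ned, x2), (21, Tai, k1), (21, Tai, x2), (21, Vic, k1), (21, Vic, x2), (21, Zed, k1), (21, Zed, x2), (5, Mo, p2), (5, Rae, p2), (5, Tai, p2), (5, Uma, p2)}
Natural join on region: {(13, Lee, bio, 18), (13, Lee, p2, 10), (13, Lee, p2, 11), (13, Lee, p2, 39), (13, Lee, x1, 39), (21, Ned, k1, 37), (21, Tai, k1, 37), (21, Vic, k1, 37), (21, Zed, k1, 37), (5, Mo, p2, 10), (5, Mo, p2, 11), (5, Mo, p2, 39), (5, Rae, p2, 10), (5, Rae, p2, 11), (5, Rae, p2, 39), (5, Tai, p2, 10), (5, Tai, p2, 11), (5, Tai, p2, 39), (5, Uma, p2, 10), (5, Uma, p2, 11), (5, Uma, p2, 39)}
σ[price != 18]: keep tuples satisfying price != 18 → {(13, Lee, p2, 10), (13, Lee, p2, 11), (13, Lee, p2, 39), (13, Lee, x1, 39), (21, Ned, k1, 37), (21, Tai, k1, 37), (21, Vic, k1, 37), (21, Zed, k1, 37), (5, Mo, p2, 10), (5, Mo, p2, 11), (5, Mo, p2, 39), (5, Rae, p2, 10), (5, Rae, p2, 11), (5, Rae, p2, 39), (5, Tai, p2, 10), (5, Tai, p2, 11), (5, Tai, p2, 39), (5, Uma, p2, 10), (5, Uma, p2, 11), (5, Uma, p2, 39)}
Projecting to region, price, cname: {(k1, 37, Ned), (k1, 37, Tai), (k1, 37, Vic), (k1, 37, Zed), (p2, 10, Lee), (p2, 10, Mo), (p2, 10, Rae), (p2, 10, Tai), (p2, 10, Uma), (p2, 11, Lee), (p2, 11, Mo), (p2, 11, Rae), (p2, 11, Tai), (p2, 11, Uma), (p2, 39, Lee), (p2, 39, Mo), (p2, 39, Rae), (p2, 39, Tai), (p2, 39, Uma), (x1, 39, Lee)}
σ[price < 11 and cname != Vic]: keep tuples satisfying price < 11 and cname != Vic → {(p2, 10, Lee), (p2, 10, Mo), (p2, 10, Rae), (p2, 10, Tai), (p2, 10, Uma)}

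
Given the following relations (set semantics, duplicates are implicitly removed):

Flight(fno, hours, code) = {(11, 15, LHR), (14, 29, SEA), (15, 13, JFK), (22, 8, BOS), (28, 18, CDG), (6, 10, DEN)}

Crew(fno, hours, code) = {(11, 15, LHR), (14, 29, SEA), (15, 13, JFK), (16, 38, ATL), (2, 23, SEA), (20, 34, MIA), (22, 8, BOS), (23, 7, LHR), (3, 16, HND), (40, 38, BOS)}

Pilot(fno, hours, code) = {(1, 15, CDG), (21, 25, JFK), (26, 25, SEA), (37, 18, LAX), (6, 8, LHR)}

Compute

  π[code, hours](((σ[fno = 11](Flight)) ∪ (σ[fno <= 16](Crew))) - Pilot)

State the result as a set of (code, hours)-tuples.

Selection fno = 11: {(11, 15, LHR)}
Selection fno <= 16: {(11, 15, LHR), (14, 29, SEA), (15, 13, JFK), (16, 38, ATL), (2, 23, SEA), (3, 16, HND)}
Taking the union: {(11, 15, LHR), (14, 29, SEA), (15, 13, JFK), (16, 38, ATL), (2, 23, SEA), (3, 16, HND)}
Taking the difference: {(11, 15, LHR), (14, 29, SEA), (15, 13, JFK), (16, 38, ATL), (2, 23, SEA), (3, 16, HND)}
Keep only column(s) code, hours: {(ATL, 38), (HND, 16), (JFK, 13), (LHR, 15), (SEA, 23), (SEA, 29)}

{(ATL, 38), (HND, 16), (JFK, 13), (LHR, 15), (SEA, 23), (SEA, 29)}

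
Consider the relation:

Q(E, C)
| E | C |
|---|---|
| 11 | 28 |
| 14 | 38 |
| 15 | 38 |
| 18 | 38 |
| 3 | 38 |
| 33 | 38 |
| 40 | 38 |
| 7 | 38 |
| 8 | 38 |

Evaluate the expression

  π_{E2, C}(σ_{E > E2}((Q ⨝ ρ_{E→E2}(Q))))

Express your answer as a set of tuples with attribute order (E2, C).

{(14, 38), (15, 38), (18, 38), (3, 38), (33, 38), (7, 38), (8, 38)}

ρ[E→E2]: schema becomes (E2, C); tuples unchanged.
Q ⋈ ρ_{E→E2}(Q) (natural join on C): {(11, 28, 11), (14, 38, 14), (14, 38, 15), (14, 38, 18), (14, 38, 3), (14, 38, 33), (14, 38, 40), (14, 38, 7), (14, 38, 8), (15, 38, 14), (15, 38, 15), (15, 38, 18), (15, 38, 3), (15, 38, 33), (15, 38, 40), (15, 38, 7), (15, 38, 8), (18, 38, 14), (18, 38, 15), (18, 38, 18), (18, 38, 3), (18, 38, 33), (18, 38, 40), (18, 38, 7), (18, 38, 8), (3, 38, 14), (3, 38, 15), (3, 38, 18), (3, 38, 3), (3, 38, 33), (3, 38, 40), (3, 38, 7), (3, 38, 8), (33, 38, 14), (33, 38, 15), (33, 38, 18), (33, 38, 3), (33, 38, 33), (33, 38, 40), (33, 38, 7), (33, 38, 8), (40, 38, 14), (40, 38, 15), (40, 38, 18), (40, 38, 3), (40, 38, 33), (40, 38, 40), (40, 38, 7), (40, 38, 8), (7, 38, 14), (7, 38, 15), (7, 38, 18), (7, 38, 3), (7, 38, 33), (7, 38, 40), (7, 38, 7), (7, 38, 8), (8, 38, 14), (8, 38, 15), (8, 38, 18), (8, 38, 3), (8, 38, 33), (8, 38, 40), (8, 38, 7), (8, 38, 8)}
Selection E > E2: {(14, 38, 3), (14, 38, 7), (14, 38, 8), (15, 38, 14), (15, 38, 3), (15, 38, 7), (15, 38, 8), (18, 38, 14), (18, 38, 15), (18, 38, 3), (18, 38, 7), (18, 38, 8), (33, 38, 14), (33, 38, 15), (33, 38, 18), (33, 38, 3), (33, 38, 7), (33, 38, 8), (40, 38, 14), (40, 38, 15), (40, 38, 18), (40, 38, 3), (40, 38, 33), (40, 38, 7), (40, 38, 8), (7, 38, 3), (8, 38, 3), (8, 38, 7)}
Keep only column(s) E2, C (21 duplicate(s) eliminated): {(14, 38), (15, 38), (18, 38), (3, 38), (33, 38), (7, 38), (8, 38)}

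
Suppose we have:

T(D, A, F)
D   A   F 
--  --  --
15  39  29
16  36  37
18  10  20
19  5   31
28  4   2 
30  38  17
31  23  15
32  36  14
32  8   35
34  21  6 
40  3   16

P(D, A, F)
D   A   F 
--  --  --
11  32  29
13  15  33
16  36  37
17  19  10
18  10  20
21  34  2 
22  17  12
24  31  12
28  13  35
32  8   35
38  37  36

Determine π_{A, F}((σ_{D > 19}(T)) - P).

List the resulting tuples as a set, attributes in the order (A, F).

{(21, 6), (23, 15), (3, 16), (36, 14), (38, 17), (4, 2)}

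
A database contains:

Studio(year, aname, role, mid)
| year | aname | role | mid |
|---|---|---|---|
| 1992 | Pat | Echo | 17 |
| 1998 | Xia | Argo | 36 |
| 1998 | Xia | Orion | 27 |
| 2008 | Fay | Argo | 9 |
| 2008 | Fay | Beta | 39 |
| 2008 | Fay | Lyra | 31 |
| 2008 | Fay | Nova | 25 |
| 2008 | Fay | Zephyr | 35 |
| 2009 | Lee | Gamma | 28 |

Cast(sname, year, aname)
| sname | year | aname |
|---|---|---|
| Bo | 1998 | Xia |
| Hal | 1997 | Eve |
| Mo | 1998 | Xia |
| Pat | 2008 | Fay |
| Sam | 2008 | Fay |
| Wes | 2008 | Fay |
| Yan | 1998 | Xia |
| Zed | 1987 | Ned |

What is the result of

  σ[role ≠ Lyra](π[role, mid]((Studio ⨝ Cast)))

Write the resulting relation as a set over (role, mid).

Studio ⋈ Cast (natural join on year, aname): {(1998, Xia, Argo, 36, Bo), (1998, Xia, Argo, 36, Mo), (1998, Xia, Argo, 36, Yan), (1998, Xia, Orion, 27, Bo), (1998, Xia, Orion, 27, Mo), (1998, Xia, Orion, 27, Yan), (2008, Fay, Argo, 9, Pat), (2008, Fay, Argo, 9, Sam), (2008, Fay, Argo, 9, Wes), (2008, Fay, Beta, 39, Pat), (2008, Fay, Beta, 39, Sam), (2008, Fay, Beta, 39, Wes), (2008, Fay, Lyra, 31, Pat), (2008, Fay, Lyra, 31, Sam), (2008, Fay, Lyra, 31, Wes), (2008, Fay, Nova, 25, Pat), (2008, Fay, Nova, 25, Sam), (2008, Fay, Nova, 25, Wes), (2008, Fay, Zephyr, 35, Pat), (2008, Fay, Zephyr, 35, Sam), (2008, Fay, Zephyr, 35, Wes)}
π[role, mid]: project onto (role, mid) (14 duplicate(s) eliminated) → {(Argo, 36), (Argo, 9), (Beta, 39), (Lyra, 31), (Nova, 25), (Orion, 27), (Zephyr, 35)}
Selection role ≠ Lyra: {(Argo, 36), (Argo, 9), (Beta, 39), (Nova, 25), (Orion, 27), (Zephyr, 35)}

{(Argo, 36), (Argo, 9), (Beta, 39), (Nova, 25), (Orion, 27), (Zephyr, 35)}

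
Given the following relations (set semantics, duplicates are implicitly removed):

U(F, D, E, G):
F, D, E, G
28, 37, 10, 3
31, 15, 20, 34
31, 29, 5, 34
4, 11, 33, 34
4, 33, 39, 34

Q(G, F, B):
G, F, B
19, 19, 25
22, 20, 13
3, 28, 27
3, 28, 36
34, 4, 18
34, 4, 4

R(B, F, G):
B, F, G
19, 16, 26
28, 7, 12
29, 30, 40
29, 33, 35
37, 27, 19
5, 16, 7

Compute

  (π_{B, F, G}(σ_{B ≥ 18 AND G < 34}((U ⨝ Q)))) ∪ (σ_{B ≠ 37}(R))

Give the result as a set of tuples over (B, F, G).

{(19, 16, 26), (27, 28, 3), (28, 7, 12), (29, 30, 40), (29, 33, 35), (36, 28, 3), (5, 16, 7)}

U ⋈ Q (natural join on F, G): {(28, 37, 10, 3, 27), (28, 37, 10, 3, 36), (4, 11, 33, 34, 18), (4, 11, 33, 34, 4), (4, 33, 39, 34, 18), (4, 33, 39, 34, 4)}
Selection B ≥ 18 AND G < 34: {(28, 37, 10, 3, 27), (28, 37, 10, 3, 36)}
Projecting to B, F, G: {(27, 28, 3), (36, 28, 3)}
Selection B ≠ 37: {(19, 16, 26), (28, 7, 12), (29, 30, 40), (29, 33, 35), (5, 16, 7)}
Set union of the two operands is {(19, 16, 26), (27, 28, 3), (28, 7, 12), (29, 30, 40), (29, 33, 35), (36, 28, 3), (5, 16, 7)}.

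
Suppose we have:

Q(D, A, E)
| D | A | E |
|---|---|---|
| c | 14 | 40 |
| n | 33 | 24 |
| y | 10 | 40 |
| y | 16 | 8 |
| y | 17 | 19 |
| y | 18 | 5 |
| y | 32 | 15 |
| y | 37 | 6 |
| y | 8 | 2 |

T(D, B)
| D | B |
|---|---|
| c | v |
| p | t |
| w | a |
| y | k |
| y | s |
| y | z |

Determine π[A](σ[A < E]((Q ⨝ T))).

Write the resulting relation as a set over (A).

Q ⋈ T (natural join on D): {(c, 14, 40, v), (y, 10, 40, k), (y, 10, 40, s), (y, 10, 40, z), (y, 16, 8, k), (y, 16, 8, s), (y, 16, 8, z), (y, 17, 19, k), (y, 17, 19, s), (y, 17, 19, z), (y, 18, 5, k), (y, 18, 5, s), (y, 18, 5, z), (y, 32, 15, k), (y, 32, 15, s), (y, 32, 15, z), (y, 37, 6, k), (y, 37, 6, s), (y, 37, 6, z), (y, 8, 2, k), (y, 8, 2, s), (y, 8, 2, z)}
Filtering on A < E leaves {(c, 14, 40, v), (y, 10, 40, k), (y, 10, 40, s), (y, 10, 40, z), (y, 17, 19, k), (y, 17, 19, s), (y, 17, 19, z)}.
π[A]: project onto (A) (4 duplicate(s) eliminated) → {10, 14, 17}

{10, 14, 17}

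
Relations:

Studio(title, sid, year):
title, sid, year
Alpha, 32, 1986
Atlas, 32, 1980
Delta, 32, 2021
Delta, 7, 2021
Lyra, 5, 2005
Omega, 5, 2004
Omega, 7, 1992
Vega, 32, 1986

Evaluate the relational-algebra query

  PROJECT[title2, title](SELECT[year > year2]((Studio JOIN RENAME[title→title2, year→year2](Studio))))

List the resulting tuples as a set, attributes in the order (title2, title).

{(Alpha, Delta), (Atlas, Alpha), (Atlas, Delta), (Atlas, Vega), (Omega, Delta), (Omega, Lyra), (Vega, Delta)}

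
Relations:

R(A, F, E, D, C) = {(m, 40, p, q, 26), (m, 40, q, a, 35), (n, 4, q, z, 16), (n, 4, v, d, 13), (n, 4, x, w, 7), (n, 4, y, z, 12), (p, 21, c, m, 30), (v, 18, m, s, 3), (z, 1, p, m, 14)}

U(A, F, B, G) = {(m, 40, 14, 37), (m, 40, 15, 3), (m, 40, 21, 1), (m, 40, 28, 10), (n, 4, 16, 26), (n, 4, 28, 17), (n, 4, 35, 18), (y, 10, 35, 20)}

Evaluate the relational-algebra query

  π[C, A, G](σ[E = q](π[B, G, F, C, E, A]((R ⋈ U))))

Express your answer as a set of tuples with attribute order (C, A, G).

{(16, n, 17), (16, n, 18), (16, n, 26), (35, m, 1), (35, m, 10), (35, m, 3), (35, m, 37)}

Natural join on A, F: {(m, 40, p, q, 26, 14, 37), (m, 40, p, q, 26, 15, 3), (m, 40, p, q, 26, 21, 1), (m, 40, p, q, 26, 28, 10), (m, 40, q, a, 35, 14, 37), (m, 40, q, a, 35, 15, 3), (m, 40, q, a, 35, 21, 1), (m, 40, q, a, 35, 28, 10), (n, 4, q, z, 16, 16, 26), (n, 4, q, z, 16, 28, 17), (n, 4, q, z, 16, 35, 18), (n, 4, v, d, 13, 16, 26), (n, 4, v, d, 13, 28, 17), (n, 4, v, d, 13, 35, 18), (n, 4, x, w, 7, 16, 26), (n, 4, x, w, 7, 28, 17), (n, 4, x, w, 7, 35, 18), (n, 4, y, z, 12, 16, 26), (n, 4, y, z, 12, 28, 17), (n, 4, y, z, 12, 35, 18)}
π[B, G, F, C, E, A]: project onto (B, G, F, C, E, A) → {(14, 37, 40, 26, p, m), (14, 37, 40, 35, q, m), (15, 3, 40, 26, p, m), (15, 3, 40, 35, q, m), (16, 26, 4, 12, y, n), (16, 26, 4, 13, v, n), (16, 26, 4, 16, q, n), (16, 26, 4, 7, x, n), (21, 1, 40, 26, p, m), (21, 1, 40, 35, q, m), (28, 10, 40, 26, p, m), (28, 10, 40, 35, q, m), (28, 17, 4, 12, y, n), (28, 17, 4, 13, v, n), (28, 17, 4, 16, q, n), (28, 17, 4, 7, x, n), (35, 18, 4, 12, y, n), (35, 18, 4, 13, v, n), (35, 18, 4, 16, q, n), (35, 18, 4, 7, x, n)}
Filtering on E = q leaves {(14, 37, 40, 35, q, m), (15, 3, 40, 35, q, m), (16, 26, 4, 16, q, n), (21, 1, 40, 35, q, m), (28, 10, 40, 35, q, m), (28, 17, 4, 16, q, n), (35, 18, 4, 16, q, n)}.
π[C, A, G]: project onto (C, A, G) → {(16, n, 17), (16, n, 18), (16, n, 26), (35, m, 1), (35, m, 10), (35, m, 3), (35, m, 37)}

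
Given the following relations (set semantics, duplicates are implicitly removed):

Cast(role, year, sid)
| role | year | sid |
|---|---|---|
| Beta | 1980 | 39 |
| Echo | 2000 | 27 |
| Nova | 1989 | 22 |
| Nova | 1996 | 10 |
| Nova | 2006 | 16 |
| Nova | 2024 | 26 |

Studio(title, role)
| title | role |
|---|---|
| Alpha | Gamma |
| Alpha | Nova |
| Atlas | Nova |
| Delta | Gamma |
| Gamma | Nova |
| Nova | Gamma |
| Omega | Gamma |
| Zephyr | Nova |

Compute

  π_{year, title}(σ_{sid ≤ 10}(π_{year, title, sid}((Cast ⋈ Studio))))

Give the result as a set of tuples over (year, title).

{(1996, Alpha), (1996, Atlas), (1996, Gamma), (1996, Zephyr)}

Cast ⋈ Studio (natural join on role): {(Nova, 1989, 22, Alpha), (Nova, 1989, 22, Atlas), (Nova, 1989, 22, Gamma), (Nova, 1989, 22, Zephyr), (Nova, 1996, 10, Alpha), (Nova, 1996, 10, Atlas), (Nova, 1996, 10, Gamma), (Nova, 1996, 10, Zephyr), (Nova, 2006, 16, Alpha), (Nova, 2006, 16, Atlas), (Nova, 2006, 16, Gamma), (Nova, 2006, 16, Zephyr), (Nova, 2024, 26, Alpha), (Nova, 2024, 26, Atlas), (Nova, 2024, 26, Gamma), (Nova, 2024, 26, Zephyr)}
π_{year, title, sid} gives {(1989, Alpha, 22), (1989, Atlas, 22), (1989, Gamma, 22), (1989, Zephyr, 22), (1996, Alpha, 10), (1996, Atlas, 10), (1996, Gamma, 10), (1996, Zephyr, 10), (2006, Alpha, 16), (2006, Atlas, 16), (2006, Gamma, 16), (2006, Zephyr, 16), (2024, Alpha, 26), (2024, Atlas, 26), (2024, Gamma, 26), (2024, Zephyr, 26)}.
Filtering on sid ≤ 10 leaves {(1996, Alpha, 10), (1996, Atlas, 10), (1996, Gamma, 10), (1996, Zephyr, 10)}.
π_{year, title} gives {(1996, Alpha), (1996, Atlas), (1996, Gamma), (1996, Zephyr)}.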